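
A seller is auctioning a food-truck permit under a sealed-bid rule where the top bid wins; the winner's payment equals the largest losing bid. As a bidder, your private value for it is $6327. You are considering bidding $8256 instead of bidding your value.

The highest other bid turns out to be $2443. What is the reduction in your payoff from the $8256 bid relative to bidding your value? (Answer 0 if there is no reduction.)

Bidding your value $6327: you win (since $6327 > $2443) and pay $2443. Payoff $3884.
Bidding $8256: you win and pay $2443. Payoff $6327 − $2443 = $3884.
Difference = $3884 − $3884 = $0; both bids lead to the same outcome because the competing bid is below both your value and your alternative bid.

$0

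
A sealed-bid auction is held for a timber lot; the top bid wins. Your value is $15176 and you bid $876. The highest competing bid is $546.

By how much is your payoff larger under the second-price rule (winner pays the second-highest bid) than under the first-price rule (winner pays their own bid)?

$330

You have the highest bid, so you win under either rule.
Second-price: pay $546 → payoff $14630.
First-price: pay your own bid $876 → payoff $14300.
Difference = $14630 − ($14300) = $330.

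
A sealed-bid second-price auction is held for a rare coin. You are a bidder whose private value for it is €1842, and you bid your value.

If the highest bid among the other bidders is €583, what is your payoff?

€1259

Your bid €1842 exceeds the highest competing bid €583, so you win.
In a second-price auction the winner pays the second-highest bid, €583.
Payoff = value − price = €1842 − €583 = €1259.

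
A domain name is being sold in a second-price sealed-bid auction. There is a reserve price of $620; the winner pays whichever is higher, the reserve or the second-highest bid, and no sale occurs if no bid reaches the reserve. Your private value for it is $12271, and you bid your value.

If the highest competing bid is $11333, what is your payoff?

$938

Your bid $12271 is the highest and exceeds the reserve.
Price = max(second-highest bid, reserve) = max($11333, $620) = $11333.
Payoff = $12271 − $11333 = $938.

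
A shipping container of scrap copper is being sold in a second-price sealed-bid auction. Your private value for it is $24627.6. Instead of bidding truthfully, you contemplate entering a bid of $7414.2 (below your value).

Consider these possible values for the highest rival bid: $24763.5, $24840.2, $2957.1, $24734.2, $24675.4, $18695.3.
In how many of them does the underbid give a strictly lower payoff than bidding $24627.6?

The deviation hurts exactly when the highest competing bid lies strictly between $7414.2 and $24627.6 — underbidding then forfeits a profitable win.
$24763.5: above both → same outcome either way.
$24840.2: above both → same outcome either way.
$2957.1: below both → same outcome either way.
$24734.2: above both → same outcome either way.
$24675.4: above both → same outcome either way.
$18695.3: inside the interval → strictly worse (loss $5932.3).
Count: 1.

1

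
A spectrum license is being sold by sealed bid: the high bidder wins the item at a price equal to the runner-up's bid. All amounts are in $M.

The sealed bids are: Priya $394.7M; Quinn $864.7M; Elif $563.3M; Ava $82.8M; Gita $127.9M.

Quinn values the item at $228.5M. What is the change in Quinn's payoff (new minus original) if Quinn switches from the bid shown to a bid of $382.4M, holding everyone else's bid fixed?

$334.8M

The highest bid among the other bidders is $563.3M; Quinn's bid doesn't change that.
Original bid $864.7M: Quinn is highest, pays the top rival bid $563.3M; payoff $228.5M − $563.3M = −$334.8M.
Alternative bid $382.4M: Quinn is not highest (top rival bid is $563.3M); payoff $0M.
Change in payoff = $0M − (−$334.8M) = $334.8M.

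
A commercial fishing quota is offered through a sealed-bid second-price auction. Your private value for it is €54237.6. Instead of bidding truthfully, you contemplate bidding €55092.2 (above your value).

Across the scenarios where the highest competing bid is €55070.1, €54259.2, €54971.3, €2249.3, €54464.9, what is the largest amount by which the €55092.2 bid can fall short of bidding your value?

€832.5

€55070.1: truthful gives €0, deviation gives −€832.5 → loss €832.5.
€54259.2: truthful gives €0, deviation gives −€21.6 → loss €21.6.
€54971.3: truthful gives €0, deviation gives −€733.7 → loss €733.7.
€2249.3: same outcome either way → loss €0.
€54464.9: truthful gives €0, deviation gives −€227.3 → loss €227.3.
Maximum loss: €832.5.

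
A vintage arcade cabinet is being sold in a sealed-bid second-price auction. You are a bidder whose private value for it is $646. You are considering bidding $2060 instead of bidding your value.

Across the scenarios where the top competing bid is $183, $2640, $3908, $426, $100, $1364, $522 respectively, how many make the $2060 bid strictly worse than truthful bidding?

The deviation hurts exactly when the highest competing bid lies strictly between $646 and $2060 — overbidding then wins at a price above your value.
$183: below both → same outcome either way.
$2640: above both → same outcome either way.
$3908: above both → same outcome either way.
$426: below both → same outcome either way.
$100: below both → same outcome either way.
$1364: inside the interval → strictly worse (loss $718).
$522: below both → same outcome either way.
Count: 1.

1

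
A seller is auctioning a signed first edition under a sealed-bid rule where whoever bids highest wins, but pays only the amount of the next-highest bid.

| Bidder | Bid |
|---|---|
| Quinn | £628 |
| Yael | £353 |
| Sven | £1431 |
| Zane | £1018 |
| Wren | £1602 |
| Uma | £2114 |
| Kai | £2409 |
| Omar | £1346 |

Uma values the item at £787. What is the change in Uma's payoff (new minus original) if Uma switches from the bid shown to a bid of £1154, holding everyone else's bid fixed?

£0

The highest bid among the other bidders is £2409; Uma's bid doesn't change that.
Original bid £2114: Uma is not highest (top rival bid is £2409); payoff £0.
Alternative bid £1154: Uma is not highest (top rival bid is £2409); payoff £0.
Change in payoff = £0 − (£0) = £0.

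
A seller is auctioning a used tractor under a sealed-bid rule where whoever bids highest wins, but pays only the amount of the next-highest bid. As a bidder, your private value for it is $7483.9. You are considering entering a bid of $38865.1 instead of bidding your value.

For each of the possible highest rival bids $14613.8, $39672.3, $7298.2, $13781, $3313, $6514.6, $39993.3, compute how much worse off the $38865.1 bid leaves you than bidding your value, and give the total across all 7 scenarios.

$13427

The deviation costs you only when the competing bid falls strictly between $7483.9 and $38865.1; elsewhere both bids give the same outcome.
$14613.8: truthful payoff $0, deviation payoff −$7129.9 → loss $7129.9.
$39672.3: outcomes coincide → loss $0.
$7298.2: outcomes coincide → loss $0.
$13781: truthful payoff $0, deviation payoff −$6297.1 → loss $6297.1.
$3313: outcomes coincide → loss $0.
$6514.6: outcomes coincide → loss $0.
$39993.3: outcomes coincide → loss $0.
Total loss = $7129.9 + $6297.1 = $13427.
Truthful bidding weakly dominates here: raising your bid can only win items priced above your value, and lowering it can only forfeit items priced below.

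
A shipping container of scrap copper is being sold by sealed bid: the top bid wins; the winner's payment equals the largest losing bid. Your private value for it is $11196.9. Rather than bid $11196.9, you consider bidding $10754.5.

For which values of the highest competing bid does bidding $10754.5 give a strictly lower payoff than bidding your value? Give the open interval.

($10754.5, $11196.9)

If the competing bid is below $10754.5, both bids win at the same price — no difference.
If it is above $11196.9, both bids lose — no difference.
If it lies strictly between $10754.5 and $11196.9, bidding your value wins at a price below your value (positive payoff) while bidding $10754.5 loses (payoff 0).
So the deviation strictly hurts on the open interval ($10754.5, $11196.9).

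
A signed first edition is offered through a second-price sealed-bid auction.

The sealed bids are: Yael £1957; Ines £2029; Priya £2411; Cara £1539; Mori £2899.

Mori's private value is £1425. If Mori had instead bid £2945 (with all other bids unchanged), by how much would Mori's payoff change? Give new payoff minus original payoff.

£0

The highest bid among the other bidders is £2411; Mori's bid doesn't change that.
Original bid £2899: Mori is highest, pays the top rival bid £2411; payoff £1425 − £2411 = −£986.
Alternative bid £2945: Mori is highest, pays the top rival bid £2411; payoff £1425 − £2411 = −£986.
Change in payoff = −£986 − (−£986) = £0.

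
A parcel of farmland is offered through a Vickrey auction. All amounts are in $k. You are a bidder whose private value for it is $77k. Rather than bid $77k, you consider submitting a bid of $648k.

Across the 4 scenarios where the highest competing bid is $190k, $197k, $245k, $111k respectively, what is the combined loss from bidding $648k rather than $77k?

The deviation costs you only when the competing bid falls strictly between $77k and $648k; elsewhere both bids give the same outcome.
$190k: truthful payoff $0k, deviation payoff −$113k → loss $113k.
$197k: truthful payoff $0k, deviation payoff −$120k → loss $120k.
$245k: truthful payoff $0k, deviation payoff −$168k → loss $168k.
$111k: truthful payoff $0k, deviation payoff −$34k → loss $34k.
Total loss = $113k + $120k + $168k + $34k = $435k.

$435k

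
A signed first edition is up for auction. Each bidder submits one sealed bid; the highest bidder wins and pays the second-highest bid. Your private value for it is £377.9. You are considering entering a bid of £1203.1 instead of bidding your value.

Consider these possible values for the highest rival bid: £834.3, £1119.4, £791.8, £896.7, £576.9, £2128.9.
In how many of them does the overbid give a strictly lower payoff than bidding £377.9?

The deviation hurts exactly when the highest competing bid lies strictly between £377.9 and £1203.1 — overbidding then wins at a price above your value.
£834.3: inside the interval → strictly worse (loss £456.4).
£1119.4: inside the interval → strictly worse (loss £741.5).
£791.8: inside the interval → strictly worse (loss £413.9).
£896.7: inside the interval → strictly worse (loss £518.8).
£576.9: inside the interval → strictly worse (loss £199).
£2128.9: above both → same outcome either way.
Count: 5.

5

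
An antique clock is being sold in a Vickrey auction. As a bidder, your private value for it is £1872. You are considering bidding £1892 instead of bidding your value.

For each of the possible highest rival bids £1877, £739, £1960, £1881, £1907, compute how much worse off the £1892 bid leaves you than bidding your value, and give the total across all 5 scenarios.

The deviation costs you only when the competing bid falls strictly between £1872 and £1892; elsewhere both bids give the same outcome.
£1877: truthful payoff £0, deviation payoff −£5 → loss £5.
£739: outcomes coincide → loss £0.
£1960: outcomes coincide → loss £0.
£1881: truthful payoff £0, deviation payoff −£9 → loss £9.
£1907: outcomes coincide → loss £0.
Total loss = £5 + £9 = £14.

£14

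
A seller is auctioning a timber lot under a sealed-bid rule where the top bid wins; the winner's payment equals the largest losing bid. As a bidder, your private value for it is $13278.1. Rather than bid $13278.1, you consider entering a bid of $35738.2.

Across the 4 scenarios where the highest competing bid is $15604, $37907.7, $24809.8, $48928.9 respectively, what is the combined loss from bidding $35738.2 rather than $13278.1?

$13857.6

The deviation costs you only when the competing bid falls strictly between $13278.1 and $35738.2; elsewhere both bids give the same outcome.
$15604: truthful payoff $0, deviation payoff −$2325.9 → loss $2325.9.
$37907.7: outcomes coincide → loss $0.
$24809.8: truthful payoff $0, deviation payoff −$11531.7 → loss $11531.7.
$48928.9: outcomes coincide → loss $0.
Total loss = $2325.9 + $11531.7 = $13857.6.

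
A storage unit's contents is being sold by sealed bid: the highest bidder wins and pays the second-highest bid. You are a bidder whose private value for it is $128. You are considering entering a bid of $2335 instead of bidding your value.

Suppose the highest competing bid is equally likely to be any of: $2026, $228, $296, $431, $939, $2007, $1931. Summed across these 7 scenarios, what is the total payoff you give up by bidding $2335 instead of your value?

The deviation costs you only when the competing bid falls strictly between $128 and $2335; elsewhere both bids give the same outcome.
$2026: truthful payoff $0, deviation payoff −$1898 → loss $1898.
$228: truthful payoff $0, deviation payoff −$100 → loss $100.
$296: truthful payoff $0, deviation payoff −$168 → loss $168.
$431: truthful payoff $0, deviation payoff −$303 → loss $303.
$939: truthful payoff $0, deviation payoff −$811 → loss $811.
$2007: truthful payoff $0, deviation payoff −$1879 → loss $1879.
$1931: truthful payoff $0, deviation payoff −$1803 → loss $1803.
Total loss = $1898 + $100 + $168 + $303 + $811 + $1879 + $1803 = $6962.

$6962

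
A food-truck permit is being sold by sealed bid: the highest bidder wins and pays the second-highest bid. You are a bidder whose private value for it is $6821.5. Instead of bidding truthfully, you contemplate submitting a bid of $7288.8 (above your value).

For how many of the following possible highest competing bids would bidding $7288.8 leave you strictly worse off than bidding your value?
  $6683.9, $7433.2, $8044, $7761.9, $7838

The deviation hurts exactly when the highest competing bid lies strictly between $6821.5 and $7288.8 — overbidding then wins at a price above your value.
$6683.9: below both → same outcome either way.
$7433.2: above both → same outcome either way.
$8044: above both → same outcome either way.
$7761.9: above both → same outcome either way.
$7838: above both → same outcome either way.
Count: 0.

0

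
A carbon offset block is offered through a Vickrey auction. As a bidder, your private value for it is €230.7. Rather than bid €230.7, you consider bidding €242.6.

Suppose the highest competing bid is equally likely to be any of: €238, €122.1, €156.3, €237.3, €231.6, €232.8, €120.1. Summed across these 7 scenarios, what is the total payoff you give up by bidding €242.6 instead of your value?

The deviation costs you only when the competing bid falls strictly between €230.7 and €242.6; elsewhere both bids give the same outcome.
€238: truthful payoff €0, deviation payoff −€7.3 → loss €7.3.
€122.1: outcomes coincide → loss €0.
€156.3: outcomes coincide → loss €0.
€237.3: truthful payoff €0, deviation payoff −€6.6 → loss €6.6.
€231.6: truthful payoff €0, deviation payoff −€0.9 → loss €0.9.
€232.8: truthful payoff €0, deviation payoff −€2.1 → loss €2.1.
€120.1: outcomes coincide → loss €0.
Total loss = €7.3 + €6.6 + €0.9 + €2.1 = €16.9.

€16.9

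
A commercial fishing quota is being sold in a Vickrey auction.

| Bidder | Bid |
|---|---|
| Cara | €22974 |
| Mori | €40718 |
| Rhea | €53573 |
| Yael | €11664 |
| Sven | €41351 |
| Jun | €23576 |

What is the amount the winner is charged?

Highest bid: Rhea at €53573, so Rhea wins.
Second-highest bid: Sven at €41351 — that is the price the winner pays.

€41351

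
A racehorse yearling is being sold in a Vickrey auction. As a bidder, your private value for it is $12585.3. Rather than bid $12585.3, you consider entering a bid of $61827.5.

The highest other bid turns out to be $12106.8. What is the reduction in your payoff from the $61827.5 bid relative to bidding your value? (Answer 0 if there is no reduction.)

Bidding your value $12585.3: you win (since $12585.3 > $12106.8) and pay $12106.8. Payoff $478.5.
Bidding $61827.5: you win and pay $12106.8. Payoff $12585.3 − $12106.8 = $478.5.
Difference = $478.5 − $478.5 = $0; both bids lead to the same outcome because the competing bid is below both your value and your alternative bid.
Because the price is fixed by the runner-up's bid, deviating from your value can only change a good outcome into a bad one — never the reverse.

$0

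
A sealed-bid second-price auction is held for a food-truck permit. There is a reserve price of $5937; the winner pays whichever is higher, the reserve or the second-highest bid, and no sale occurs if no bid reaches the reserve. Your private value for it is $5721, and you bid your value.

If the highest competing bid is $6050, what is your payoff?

Your bid $5721 is below the highest competing bid $6050, so you lose. Payoff $0.

$0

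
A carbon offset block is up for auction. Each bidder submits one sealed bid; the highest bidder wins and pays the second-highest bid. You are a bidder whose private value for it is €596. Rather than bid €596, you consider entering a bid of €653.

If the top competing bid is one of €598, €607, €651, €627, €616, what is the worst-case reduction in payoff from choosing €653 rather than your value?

€55

€598: truthful gives €0, deviation gives −€2 → loss €2.
€607: truthful gives €0, deviation gives −€11 → loss €11.
€651: truthful gives €0, deviation gives −€55 → loss €55.
€627: truthful gives €0, deviation gives −€31 → loss €31.
€616: truthful gives €0, deviation gives −€20 → loss €20.
Maximum loss: €55.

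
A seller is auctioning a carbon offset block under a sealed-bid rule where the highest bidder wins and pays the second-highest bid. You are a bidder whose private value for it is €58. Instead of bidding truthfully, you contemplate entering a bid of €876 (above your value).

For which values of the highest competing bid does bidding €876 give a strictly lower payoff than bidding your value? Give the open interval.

If the competing bid is below €58, both bids win at the same price — no difference.
If it is above €876, both bids lose — no difference.
If it lies strictly between €58 and €876, bidding your value loses (payoff 0) while bidding €876 wins at a price above your value (payoff negative).
So the deviation strictly hurts on the open interval (€58, €876).

(€58, €876)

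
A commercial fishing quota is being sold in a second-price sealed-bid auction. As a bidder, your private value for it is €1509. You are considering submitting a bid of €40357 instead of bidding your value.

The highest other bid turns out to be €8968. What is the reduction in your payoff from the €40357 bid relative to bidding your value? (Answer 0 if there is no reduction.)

Bidding your value €1509: you lose (since €1509 < €8968). Payoff €0.
Bidding €40357: you win and pay €8968. Payoff €1509 − €8968 = −€7459.
The competing bid €8968 lies between your value and your inflated bid, so overbidding wins an item priced above your value.
Loss from deviating = €0 − (−€7459) = €7459.

€7459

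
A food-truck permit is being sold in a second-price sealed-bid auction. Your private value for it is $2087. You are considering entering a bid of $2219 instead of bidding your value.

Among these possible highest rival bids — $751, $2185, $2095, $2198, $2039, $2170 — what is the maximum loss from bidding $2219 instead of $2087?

$751: same outcome either way → loss $0.
$2185: truthful gives $0, deviation gives −$98 → loss $98.
$2095: truthful gives $0, deviation gives −$8 → loss $8.
$2198: truthful gives $0, deviation gives −$111 → loss $111.
$2039: same outcome either way → loss $0.
$2170: truthful gives $0, deviation gives −$83 → loss $83.
Maximum loss: $111.

$111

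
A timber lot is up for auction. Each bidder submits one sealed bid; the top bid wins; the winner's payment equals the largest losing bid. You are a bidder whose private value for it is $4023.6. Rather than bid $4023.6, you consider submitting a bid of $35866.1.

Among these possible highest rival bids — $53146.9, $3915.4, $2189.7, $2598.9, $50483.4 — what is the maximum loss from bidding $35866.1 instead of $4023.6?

$0

$53146.9: same outcome either way → loss $0.
$3915.4: same outcome either way → loss $0.
$2189.7: same outcome either way → loss $0.
$2598.9: same outcome either way → loss $0.
$50483.4: same outcome either way → loss $0.
Maximum loss: $0.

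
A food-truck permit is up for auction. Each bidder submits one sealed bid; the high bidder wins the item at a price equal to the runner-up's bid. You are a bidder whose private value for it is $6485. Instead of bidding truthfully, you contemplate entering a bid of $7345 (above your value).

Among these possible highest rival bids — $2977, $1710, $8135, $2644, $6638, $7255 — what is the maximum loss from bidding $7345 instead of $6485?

$2977: same outcome either way → loss $0.
$1710: same outcome either way → loss $0.
$8135: same outcome either way → loss $0.
$2644: same outcome either way → loss $0.
$6638: truthful gives $0, deviation gives −$153 → loss $153.
$7255: truthful gives $0, deviation gives −$770 → loss $770.
Maximum loss: $770.

$770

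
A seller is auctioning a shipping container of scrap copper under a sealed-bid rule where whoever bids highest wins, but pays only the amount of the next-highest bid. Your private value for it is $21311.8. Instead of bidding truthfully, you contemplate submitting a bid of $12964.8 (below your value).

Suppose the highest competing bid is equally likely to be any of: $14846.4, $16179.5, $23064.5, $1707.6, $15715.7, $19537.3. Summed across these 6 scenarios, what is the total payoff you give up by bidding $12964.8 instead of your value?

$18968.3

The deviation costs you only when the competing bid falls strictly between $12964.8 and $21311.8; elsewhere both bids give the same outcome.
$14846.4: truthful payoff $6465.4, deviation payoff $0 → loss $6465.4.
$16179.5: truthful payoff $5132.3, deviation payoff $0 → loss $5132.3.
$23064.5: outcomes coincide → loss $0.
$1707.6: outcomes coincide → loss $0.
$15715.7: truthful payoff $5596.1, deviation payoff $0 → loss $5596.1.
$19537.3: truthful payoff $1774.5, deviation payoff $0 → loss $1774.5.
Total loss = $6465.4 + $5132.3 + $5596.1 + $1774.5 = $18968.3.
Truthful bidding weakly dominates here: raising your bid can only win items priced above your value, and lowering it can only forfeit items priced below.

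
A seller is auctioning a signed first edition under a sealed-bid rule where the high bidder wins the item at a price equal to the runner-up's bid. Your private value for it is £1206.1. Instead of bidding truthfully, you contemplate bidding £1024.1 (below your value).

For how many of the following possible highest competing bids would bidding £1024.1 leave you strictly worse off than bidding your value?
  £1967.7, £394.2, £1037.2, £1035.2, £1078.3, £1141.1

4

The deviation hurts exactly when the highest competing bid lies strictly between £1024.1 and £1206.1 — underbidding then forfeits a profitable win.
£1967.7: above both → same outcome either way.
£394.2: below both → same outcome either way.
£1037.2: inside the interval → strictly worse (loss £168.9).
£1035.2: inside the interval → strictly worse (loss £170.9).
£1078.3: inside the interval → strictly worse (loss £127.8).
£1141.1: inside the interval → strictly worse (loss £65).
Count: 4.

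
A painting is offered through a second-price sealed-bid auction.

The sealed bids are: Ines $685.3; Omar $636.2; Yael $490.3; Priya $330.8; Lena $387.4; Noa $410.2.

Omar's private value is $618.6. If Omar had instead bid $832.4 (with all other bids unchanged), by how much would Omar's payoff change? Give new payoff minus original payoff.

−$66.7

The highest bid among the other bidders is $685.3; Omar's bid doesn't change that.
Original bid $636.2: Omar is not highest (top rival bid is $685.3); payoff $0.
Alternative bid $832.4: Omar is highest, pays the top rival bid $685.3; payoff $618.6 − $685.3 = −$66.7.
Change in payoff = −$66.7 − ($0) = −$66.7.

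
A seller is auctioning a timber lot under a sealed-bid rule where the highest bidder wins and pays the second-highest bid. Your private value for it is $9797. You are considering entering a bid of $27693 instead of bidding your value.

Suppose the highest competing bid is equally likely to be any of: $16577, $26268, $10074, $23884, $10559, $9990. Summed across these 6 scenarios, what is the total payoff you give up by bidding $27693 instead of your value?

$38570

The deviation costs you only when the competing bid falls strictly between $9797 and $27693; elsewhere both bids give the same outcome.
$16577: truthful payoff $0, deviation payoff −$6780 → loss $6780.
$26268: truthful payoff $0, deviation payoff −$16471 → loss $16471.
$10074: truthful payoff $0, deviation payoff −$277 → loss $277.
$23884: truthful payoff $0, deviation payoff −$14087 → loss $14087.
$10559: truthful payoff $0, deviation payoff −$762 → loss $762.
$9990: truthful payoff $0, deviation payoff −$193 → loss $193.
Total loss = $6780 + $16471 + $277 + $14087 + $762 + $193 = $38570.
Truthful bidding weakly dominates here: raising your bid can only win items priced above your value, and lowering it can only forfeit items priced below.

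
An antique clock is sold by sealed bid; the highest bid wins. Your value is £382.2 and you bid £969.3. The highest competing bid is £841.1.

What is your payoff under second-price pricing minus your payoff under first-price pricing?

£128.2

You have the highest bid, so you win under either rule.
Second-price: pay £841.1 → payoff −£458.9.
First-price: pay your own bid £969.3 → payoff −£587.1.
Difference = −£458.9 − (−£587.1) = £128.2.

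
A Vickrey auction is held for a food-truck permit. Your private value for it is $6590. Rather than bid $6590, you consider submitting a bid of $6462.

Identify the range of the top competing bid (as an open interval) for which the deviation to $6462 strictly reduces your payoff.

If the competing bid is below $6462, both bids win at the same price — no difference.
If it is above $6590, both bids lose — no difference.
If it lies strictly between $6462 and $6590, bidding your value wins at a price below your value (positive payoff) while bidding $6462 loses (payoff 0).
So the deviation strictly hurts on the open interval ($6462, $6590).

($6462, $6590)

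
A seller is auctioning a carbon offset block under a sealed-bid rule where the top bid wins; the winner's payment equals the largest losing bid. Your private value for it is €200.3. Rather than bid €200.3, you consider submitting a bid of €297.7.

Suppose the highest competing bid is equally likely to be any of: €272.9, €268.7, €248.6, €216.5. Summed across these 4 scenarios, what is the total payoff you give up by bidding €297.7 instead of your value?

The deviation costs you only when the competing bid falls strictly between €200.3 and €297.7; elsewhere both bids give the same outcome.
€272.9: truthful payoff €0, deviation payoff −€72.6 → loss €72.6.
€268.7: truthful payoff €0, deviation payoff −€68.4 → loss €68.4.
€248.6: truthful payoff €0, deviation payoff −€48.3 → loss €48.3.
€216.5: truthful payoff €0, deviation payoff −€16.2 → loss €16.2.
Total loss = €72.6 + €68.4 + €48.3 + €16.2 = €205.5.
In a second-price auction your bid sets only whether you win, not what you pay, so bidding your true value is weakly dominant.

€205.5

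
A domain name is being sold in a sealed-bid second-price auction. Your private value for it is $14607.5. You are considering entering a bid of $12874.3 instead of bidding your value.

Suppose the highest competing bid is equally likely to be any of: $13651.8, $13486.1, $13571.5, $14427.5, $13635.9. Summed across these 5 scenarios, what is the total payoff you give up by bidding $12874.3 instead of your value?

$4264.7

The deviation costs you only when the competing bid falls strictly between $12874.3 and $14607.5; elsewhere both bids give the same outcome.
$13651.8: truthful payoff $955.7, deviation payoff $0 → loss $955.7.
$13486.1: truthful payoff $1121.4, deviation payoff $0 → loss $1121.4.
$13571.5: truthful payoff $1036, deviation payoff $0 → loss $1036.
$14427.5: truthful payoff $180, deviation payoff $0 → loss $180.
$13635.9: truthful payoff $971.6, deviation payoff $0 → loss $971.6.
Total loss = $955.7 + $1121.4 + $1036 + $180 + $971.6 = $4264.7.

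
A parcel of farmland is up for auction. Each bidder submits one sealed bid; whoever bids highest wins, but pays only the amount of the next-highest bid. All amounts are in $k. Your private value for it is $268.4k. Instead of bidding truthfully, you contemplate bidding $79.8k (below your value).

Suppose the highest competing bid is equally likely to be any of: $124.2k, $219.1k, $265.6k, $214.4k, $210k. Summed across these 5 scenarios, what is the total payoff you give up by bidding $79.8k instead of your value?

The deviation costs you only when the competing bid falls strictly between $79.8k and $268.4k; elsewhere both bids give the same outcome.
$124.2k: truthful payoff $144.2k, deviation payoff $0k → loss $144.2k.
$219.1k: truthful payoff $49.3k, deviation payoff $0k → loss $49.3k.
$265.6k: truthful payoff $2.8k, deviation payoff $0k → loss $2.8k.
$214.4k: truthful payoff $54k, deviation payoff $0k → loss $54k.
$210k: truthful payoff $58.4k, deviation payoff $0k → loss $58.4k.
Total loss = $144.2k + $49.3k + $2.8k + $54k + $58.4k = $308.7k.
In a second-price auction your bid sets only whether you win, not what you pay, so bidding your true value is weakly dominant.

$308.7k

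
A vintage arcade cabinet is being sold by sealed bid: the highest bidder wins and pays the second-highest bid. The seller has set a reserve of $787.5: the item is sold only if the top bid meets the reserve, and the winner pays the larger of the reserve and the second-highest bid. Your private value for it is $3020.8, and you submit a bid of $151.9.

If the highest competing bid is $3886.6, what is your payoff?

$0

Your bid $151.9 is below the highest competing bid $3886.6, so you lose. Payoff $0.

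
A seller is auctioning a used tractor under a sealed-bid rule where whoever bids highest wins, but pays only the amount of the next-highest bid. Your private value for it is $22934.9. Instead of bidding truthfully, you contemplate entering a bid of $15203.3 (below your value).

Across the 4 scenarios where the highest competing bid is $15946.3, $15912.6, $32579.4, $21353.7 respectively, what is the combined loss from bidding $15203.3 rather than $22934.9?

$15592.1

The deviation costs you only when the competing bid falls strictly between $15203.3 and $22934.9; elsewhere both bids give the same outcome.
$15946.3: truthful payoff $6988.6, deviation payoff $0 → loss $6988.6.
$15912.6: truthful payoff $7022.3, deviation payoff $0 → loss $7022.3.
$32579.4: outcomes coincide → loss $0.
$21353.7: truthful payoff $1581.2, deviation payoff $0 → loss $1581.2.
Total loss = $6988.6 + $7022.3 + $1581.2 = $15592.1.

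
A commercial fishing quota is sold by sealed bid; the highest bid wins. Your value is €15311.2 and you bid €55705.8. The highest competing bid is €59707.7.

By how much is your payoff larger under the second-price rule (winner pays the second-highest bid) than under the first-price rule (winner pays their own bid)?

€0

Your bid €55705.8 is below €59707.7, so you lose under either rule.
Payoff is €0 in both cases; difference = €0.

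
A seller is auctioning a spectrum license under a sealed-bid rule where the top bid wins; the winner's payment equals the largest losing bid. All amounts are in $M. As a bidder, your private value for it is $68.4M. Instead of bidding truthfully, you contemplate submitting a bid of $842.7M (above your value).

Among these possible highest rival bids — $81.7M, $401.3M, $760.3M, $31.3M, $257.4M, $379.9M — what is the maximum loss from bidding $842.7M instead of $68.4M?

$691.9M

$81.7M: truthful gives $0M, deviation gives −$13.3M → loss $13.3M.
$401.3M: truthful gives $0M, deviation gives −$332.9M → loss $332.9M.
$760.3M: truthful gives $0M, deviation gives −$691.9M → loss $691.9M.
$31.3M: same outcome either way → loss $0M.
$257.4M: truthful gives $0M, deviation gives −$189M → loss $189M.
$379.9M: truthful gives $0M, deviation gives −$311.5M → loss $311.5M.
Maximum loss: $691.9M.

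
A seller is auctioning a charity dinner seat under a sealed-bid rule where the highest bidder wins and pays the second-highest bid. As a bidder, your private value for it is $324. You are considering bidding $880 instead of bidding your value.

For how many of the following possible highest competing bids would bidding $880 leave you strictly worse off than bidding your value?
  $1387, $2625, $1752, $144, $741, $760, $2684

2

The deviation hurts exactly when the highest competing bid lies strictly between $324 and $880 — overbidding then wins at a price above your value.
$1387: above both → same outcome either way.
$2625: above both → same outcome either way.
$1752: above both → same outcome either way.
$144: below both → same outcome either way.
$741: inside the interval → strictly worse (loss $417).
$760: inside the interval → strictly worse (loss $436).
$2684: above both → same outcome either way.
Count: 2.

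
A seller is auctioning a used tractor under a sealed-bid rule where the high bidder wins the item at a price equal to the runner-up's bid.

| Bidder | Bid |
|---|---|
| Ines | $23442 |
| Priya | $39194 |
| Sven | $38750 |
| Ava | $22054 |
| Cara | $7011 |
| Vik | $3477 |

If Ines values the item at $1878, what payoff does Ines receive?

Highest bid: Priya at $39194, so Priya wins.
Second-highest bid: Sven at $38750 — that is the price the winner pays.
Ines did not win, so Ines pays nothing and receives nothing: payoff $0.

$0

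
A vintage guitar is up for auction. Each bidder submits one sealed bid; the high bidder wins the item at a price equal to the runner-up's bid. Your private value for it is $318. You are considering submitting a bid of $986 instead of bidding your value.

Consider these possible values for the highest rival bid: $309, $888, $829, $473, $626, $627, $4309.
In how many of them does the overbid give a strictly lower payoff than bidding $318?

5

The deviation hurts exactly when the highest competing bid lies strictly between $318 and $986 — overbidding then wins at a price above your value.
$309: below both → same outcome either way.
$888: inside the interval → strictly worse (loss $570).
$829: inside the interval → strictly worse (loss $511).
$473: inside the interval → strictly worse (loss $155).
$626: inside the interval → strictly worse (loss $308).
$627: inside the interval → strictly worse (loss $309).
$4309: above both → same outcome either way.
Count: 5.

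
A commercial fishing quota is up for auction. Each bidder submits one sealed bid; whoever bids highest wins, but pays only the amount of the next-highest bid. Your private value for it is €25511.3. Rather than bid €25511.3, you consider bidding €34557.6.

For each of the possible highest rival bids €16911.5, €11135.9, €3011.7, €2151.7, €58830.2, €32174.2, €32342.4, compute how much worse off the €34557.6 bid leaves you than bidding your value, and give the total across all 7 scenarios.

The deviation costs you only when the competing bid falls strictly between €25511.3 and €34557.6; elsewhere both bids give the same outcome.
€16911.5: outcomes coincide → loss €0.
€11135.9: outcomes coincide → loss €0.
€3011.7: outcomes coincide → loss €0.
€2151.7: outcomes coincide → loss €0.
€58830.2: outcomes coincide → loss €0.
€32174.2: truthful payoff €0, deviation payoff −€6662.9 → loss €6662.9.
€32342.4: truthful payoff €0, deviation payoff −€6831.1 → loss €6831.1.
Total loss = €6662.9 + €6831.1 = €13494.
Because the price is fixed by the runner-up's bid, deviating from your value can only change a good outcome into a bad one — never the reverse.

€13494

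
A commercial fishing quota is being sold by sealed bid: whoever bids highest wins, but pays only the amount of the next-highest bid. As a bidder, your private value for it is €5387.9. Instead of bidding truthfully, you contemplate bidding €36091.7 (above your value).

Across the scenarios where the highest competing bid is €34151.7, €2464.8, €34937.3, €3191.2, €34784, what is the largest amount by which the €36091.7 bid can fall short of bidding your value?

€29549.4

€34151.7: truthful gives €0, deviation gives −€28763.8 → loss €28763.8.
€2464.8: same outcome either way → loss €0.
€34937.3: truthful gives €0, deviation gives −€29549.4 → loss €29549.4.
€3191.2: same outcome either way → loss €0.
€34784: truthful gives €0, deviation gives −€29396.1 → loss €29396.1.
Maximum loss: €29549.4.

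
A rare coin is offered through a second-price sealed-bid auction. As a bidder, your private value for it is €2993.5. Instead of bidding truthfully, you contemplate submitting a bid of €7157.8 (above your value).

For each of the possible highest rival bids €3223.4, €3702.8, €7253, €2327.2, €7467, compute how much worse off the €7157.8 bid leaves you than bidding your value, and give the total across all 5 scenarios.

€939.2

The deviation costs you only when the competing bid falls strictly between €2993.5 and €7157.8; elsewhere both bids give the same outcome.
€3223.4: truthful payoff €0, deviation payoff −€229.9 → loss €229.9.
€3702.8: truthful payoff €0, deviation payoff −€709.3 → loss €709.3.
€7253: outcomes coincide → loss €0.
€2327.2: outcomes coincide → loss €0.
€7467: outcomes coincide → loss €0.
Total loss = €229.9 + €709.3 = €939.2.
Truthful bidding weakly dominates here: raising your bid can only win items priced above your value, and lowering it can only forfeit items priced below.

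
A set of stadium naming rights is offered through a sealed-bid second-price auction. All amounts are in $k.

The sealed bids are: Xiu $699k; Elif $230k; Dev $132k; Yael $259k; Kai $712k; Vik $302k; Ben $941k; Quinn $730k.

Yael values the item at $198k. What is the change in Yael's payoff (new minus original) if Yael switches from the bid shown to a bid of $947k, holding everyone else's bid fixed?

−$743k

The highest bid among the other bidders is $941k; Yael's bid doesn't change that.
Original bid $259k: Yael is not highest (top rival bid is $941k); payoff $0k.
Alternative bid $947k: Yael is highest, pays the top rival bid $941k; payoff $198k − $941k = −$743k.
Change in payoff = −$743k − ($0k) = −$743k.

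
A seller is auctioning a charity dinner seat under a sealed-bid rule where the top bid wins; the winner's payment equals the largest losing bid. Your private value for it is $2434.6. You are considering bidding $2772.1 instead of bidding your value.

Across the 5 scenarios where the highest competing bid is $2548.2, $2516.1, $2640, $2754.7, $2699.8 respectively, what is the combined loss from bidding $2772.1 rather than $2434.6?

$985.8

The deviation costs you only when the competing bid falls strictly between $2434.6 and $2772.1; elsewhere both bids give the same outcome.
$2548.2: truthful payoff $0, deviation payoff −$113.6 → loss $113.6.
$2516.1: truthful payoff $0, deviation payoff −$81.5 → loss $81.5.
$2640: truthful payoff $0, deviation payoff −$205.4 → loss $205.4.
$2754.7: truthful payoff $0, deviation payoff −$320.1 → loss $320.1.
$2699.8: truthful payoff $0, deviation payoff −$265.2 → loss $265.2.
Total loss = $113.6 + $81.5 + $205.4 + $320.1 + $265.2 = $985.8.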